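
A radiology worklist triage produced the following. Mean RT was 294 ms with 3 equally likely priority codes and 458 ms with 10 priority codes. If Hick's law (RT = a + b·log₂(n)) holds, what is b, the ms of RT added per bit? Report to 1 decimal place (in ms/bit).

Slope: b = (458 − 294) / (log₂ 10 − log₂ 3) = 164/1.7370 = 94.418 ms/bit.

94.4 ms/bit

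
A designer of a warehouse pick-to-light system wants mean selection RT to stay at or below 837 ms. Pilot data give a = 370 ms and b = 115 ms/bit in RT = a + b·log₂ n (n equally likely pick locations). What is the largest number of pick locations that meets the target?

16

115·log₂ n ≤ 837 − 370 = 467, giving log₂ n ≤ 4.0609 and n ≤ 16.690. The largest whole number is 16.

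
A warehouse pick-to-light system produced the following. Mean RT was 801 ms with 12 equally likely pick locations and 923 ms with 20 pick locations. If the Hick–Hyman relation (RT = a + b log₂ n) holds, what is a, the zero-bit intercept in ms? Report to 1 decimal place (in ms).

b = (RT₂ − RT₁)/(log₂ n₂ − log₂ n₁) = (923 − 801)/(4.3219 − 3.5850) = 165.544 ms/bit.
Intercept: a = 801 − 165.544·log₂(12) = 207.532 ms.

207.5 ms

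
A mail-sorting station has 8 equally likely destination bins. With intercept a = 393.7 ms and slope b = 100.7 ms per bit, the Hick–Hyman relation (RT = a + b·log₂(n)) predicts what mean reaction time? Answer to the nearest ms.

696 ms

log₂(8) = 3 bits, so RT = 393.7 + 100.7 × 3 ≈ 695.800 ms.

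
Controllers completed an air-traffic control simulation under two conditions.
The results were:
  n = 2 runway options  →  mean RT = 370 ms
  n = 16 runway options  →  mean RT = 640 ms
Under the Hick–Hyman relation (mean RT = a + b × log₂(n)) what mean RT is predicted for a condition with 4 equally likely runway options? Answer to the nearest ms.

460 ms

RT is linear in log₂ n, so two points fix the line:
  b = (640 − 370) / (log₂ 16 − log₂ 2) = 270 / (4 − 1) = 90 ms/bit
  a = 370 − 90 × 1 = 280 ms
Then RT(4) = 280 + 90 × log₂ 4 = 280 + 90 × 2 ≈ 460.000 ms.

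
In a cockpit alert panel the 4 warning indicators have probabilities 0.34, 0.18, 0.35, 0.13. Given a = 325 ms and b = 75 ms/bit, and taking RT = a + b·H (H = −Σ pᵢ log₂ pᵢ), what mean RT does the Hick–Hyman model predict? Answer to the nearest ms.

H = 0.34·log₂(1/0.34) + 0.18·log₂(1/0.18) + 0.35·log₂(1/0.35) + 0.13·log₂(1/0.13) = 1.8872 bits.
RT = 325 + 75 × 1.8872 = 466.54 ms.

467 ms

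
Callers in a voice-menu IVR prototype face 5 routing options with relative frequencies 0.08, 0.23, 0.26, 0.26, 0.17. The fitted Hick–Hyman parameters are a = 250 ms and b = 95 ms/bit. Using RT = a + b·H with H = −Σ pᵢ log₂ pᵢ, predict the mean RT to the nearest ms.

H = 0.08·log₂(1/0.08) + 0.23·log₂(1/0.23) + 0.26·log₂(1/0.26) + 0.26·log₂(1/0.26) + 0.17·log₂(1/0.17) = 2.2243 bits.
RT = 250 + 95 × 2.2243 = 461.31 ms.

461 ms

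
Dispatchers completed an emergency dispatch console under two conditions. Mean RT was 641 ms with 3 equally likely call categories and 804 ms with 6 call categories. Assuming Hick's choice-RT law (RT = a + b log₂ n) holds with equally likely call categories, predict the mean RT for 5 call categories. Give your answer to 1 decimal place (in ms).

Solve the two-equation system in a and b:
  b = (804 − 641) / (log₂ 6 − log₂ 3) = 163 / (2.5850 − 1.5850) = 163.000 ms/bit
  a = 641 − 163.000 × 1.5850 = 382.651 ms
Then RT(5) = 382.651 + 163.000 × log₂ 5 = 382.651 + 163.000 × 2.3219 ≈ 761.125 ms.

761.1 ms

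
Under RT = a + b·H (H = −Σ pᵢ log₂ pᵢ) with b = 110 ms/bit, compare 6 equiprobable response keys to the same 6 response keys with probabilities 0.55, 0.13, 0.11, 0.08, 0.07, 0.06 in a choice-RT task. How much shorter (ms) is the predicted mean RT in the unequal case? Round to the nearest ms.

63 ms

Equiprobable entropy H₀ = log₂ 6 = 2.5850 bits.
Skewed entropy H = −Σ pᵢ log₂ pᵢ = 2.0109 bits.
ΔRT = b·(H₀ − H) = 110 × 0.5741 = 63.15 ms.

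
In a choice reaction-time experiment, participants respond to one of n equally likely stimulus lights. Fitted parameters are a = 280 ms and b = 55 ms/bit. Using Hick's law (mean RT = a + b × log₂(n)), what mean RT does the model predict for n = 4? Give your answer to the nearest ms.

390 ms

log₂(4) = 2 bits, so RT = 280 + 55 × 2 ≈ 390.000 ms.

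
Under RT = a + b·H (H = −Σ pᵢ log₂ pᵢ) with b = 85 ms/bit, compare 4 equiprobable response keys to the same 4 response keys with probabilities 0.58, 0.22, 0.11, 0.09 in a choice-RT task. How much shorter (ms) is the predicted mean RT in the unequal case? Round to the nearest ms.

Equiprobable entropy H₀ = log₂ 4 = 2.0000 bits.
Skewed entropy H = −Σ pᵢ log₂ pᵢ = 1.5993 bits.
ΔRT = b·(H₀ − H) = 85 × 0.4007 = 34.06 ms.

34 ms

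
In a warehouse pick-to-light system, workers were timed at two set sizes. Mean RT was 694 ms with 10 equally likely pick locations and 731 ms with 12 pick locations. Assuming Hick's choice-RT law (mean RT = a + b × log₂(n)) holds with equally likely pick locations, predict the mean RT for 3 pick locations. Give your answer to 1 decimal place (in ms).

449.7 ms

Fit slope and intercept:
  b = (731 − 694) / (log₂ 12 − log₂ 10) = 37 / (3.5850 − 3.3219) = 140.666 ms/bit
  a = 694 − 140.666 × 3.3219 = 226.718 ms
Then RT(3) = 226.718 + 140.666 × log₂ 3 = 226.718 + 140.666 × 1.5850 ≈ 449.668 ms.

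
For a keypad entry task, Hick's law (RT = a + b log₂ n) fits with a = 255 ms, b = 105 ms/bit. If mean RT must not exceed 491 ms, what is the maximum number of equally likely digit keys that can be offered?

4

Information budget: (491 − 255)/105 = 2.2476 bits, so n ≤ 2^2.2476 = 4.749 → at most 4.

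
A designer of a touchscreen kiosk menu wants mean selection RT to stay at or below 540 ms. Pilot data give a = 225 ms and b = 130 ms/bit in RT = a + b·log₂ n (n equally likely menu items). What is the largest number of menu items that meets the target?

5

130·log₂ n ≤ 540 − 225 = 315, giving log₂ n ≤ 2.4231 and n ≤ 5.363. The largest whole number is 5.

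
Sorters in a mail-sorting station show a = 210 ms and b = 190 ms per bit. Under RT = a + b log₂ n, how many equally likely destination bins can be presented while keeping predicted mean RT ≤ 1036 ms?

190·log₂ n ≤ 1036 − 210 = 826, giving log₂ n ≤ 4.3474 and n ≤ 20.356. The largest whole number is 20.

20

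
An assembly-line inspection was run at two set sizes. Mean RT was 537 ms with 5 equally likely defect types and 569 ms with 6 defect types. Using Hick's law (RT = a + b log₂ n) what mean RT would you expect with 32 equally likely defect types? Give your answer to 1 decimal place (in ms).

Solve the two-equation system in a and b:
  b = (569 − 537) / (log₂ 6 − log₂ 5) = 32 / (2.5850 − 2.3219) = 121.657 ms/bit
  a = 537 − 121.657 × 2.3219 = 254.521 ms
Then RT(32) = 254.521 + 121.657 × log₂ 32 = 254.521 + 121.657 × 5 ≈ 862.806 ms.

862.8 ms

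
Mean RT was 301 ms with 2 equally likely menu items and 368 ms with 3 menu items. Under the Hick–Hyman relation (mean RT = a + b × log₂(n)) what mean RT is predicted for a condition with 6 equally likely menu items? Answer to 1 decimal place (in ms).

With log₂ n on the abscissa the relation is linear; from the two conditions:
  b = (368 − 301) / (log₂ 3 − log₂ 2) = 67 / (1.5850 − 1) = 114.537 ms/bit
  a = 301 − 114.537 × 1 = 186.463 ms
Then RT(6) = 186.463 + 114.537 × log₂ 6 = 186.463 + 114.537 × 2.5850 ≈ 482.537 ms.

482.5 ms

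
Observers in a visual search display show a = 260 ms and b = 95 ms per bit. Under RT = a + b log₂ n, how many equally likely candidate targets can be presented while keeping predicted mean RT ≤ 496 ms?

Set 260 + 95·log₂ n ≤ 496 → log₂ n ≤ (496 − 260)/95 = 2.4842.
So n ≤ 2^2.4842 = 5.595; the largest integer n is 5.

5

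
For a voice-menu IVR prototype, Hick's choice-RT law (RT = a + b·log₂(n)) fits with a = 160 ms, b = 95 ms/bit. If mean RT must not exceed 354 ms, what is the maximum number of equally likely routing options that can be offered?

4

Set 160 + 95·log₂ n ≤ 354 → log₂ n ≤ (354 − 160)/95 = 2.0421.
So n ≤ 2^2.0421 = 4.118; the largest integer n is 4.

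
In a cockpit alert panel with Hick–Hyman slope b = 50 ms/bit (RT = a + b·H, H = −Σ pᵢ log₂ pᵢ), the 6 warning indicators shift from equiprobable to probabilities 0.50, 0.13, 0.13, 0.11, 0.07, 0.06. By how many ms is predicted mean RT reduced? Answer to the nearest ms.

23 ms

The RT saving is b·ΔH. Equiprobable H₀ = log₂(6) = 2.5850 bits; with the given probabilities H = 2.1277 bits.
b·(H₀ − H) = 50 × (2.5850 − 2.1277) = 22.86 ms.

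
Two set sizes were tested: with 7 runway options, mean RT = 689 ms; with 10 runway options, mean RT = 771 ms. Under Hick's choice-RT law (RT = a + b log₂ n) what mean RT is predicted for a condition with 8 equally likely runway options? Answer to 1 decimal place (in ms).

Solve the two-equation system in a and b:
  b = (771 − 689) / (log₂ 10 − log₂ 7) = 82 / (3.3219 − 2.8074) = 159.355 ms/bit
  a = 689 − 159.355 × 2.8074 = 241.633 ms
Then RT(8) = 241.633 + 159.355 × log₂ 8 = 241.633 + 159.355 × 3 ≈ 719.699 ms.

719.7 ms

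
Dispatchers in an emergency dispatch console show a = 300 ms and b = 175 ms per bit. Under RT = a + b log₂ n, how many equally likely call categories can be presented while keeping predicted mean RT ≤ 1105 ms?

175·log₂ n ≤ 1105 − 300 = 805, giving log₂ n ≤ 4.6000 and n ≤ 24.251. The largest whole number is 24.

24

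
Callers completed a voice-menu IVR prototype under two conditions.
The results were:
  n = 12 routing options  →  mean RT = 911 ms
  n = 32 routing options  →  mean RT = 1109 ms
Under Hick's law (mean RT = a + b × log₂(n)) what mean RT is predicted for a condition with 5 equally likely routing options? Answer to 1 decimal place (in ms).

With log₂ n on the abscissa the relation is linear; from the two conditions:
  b = (1109 − 911) / (log₂ 32 − log₂ 12) = 198 / (5 − 3.5850) = 139.926 ms/bit
  a = 911 − 139.926 × 3.5850 = 409.372 ms
Then RT(5) = 409.372 + 139.926 × log₂ 5 = 409.372 + 139.926 × 2.3219 ≈ 734.269 ms.

734.3 ms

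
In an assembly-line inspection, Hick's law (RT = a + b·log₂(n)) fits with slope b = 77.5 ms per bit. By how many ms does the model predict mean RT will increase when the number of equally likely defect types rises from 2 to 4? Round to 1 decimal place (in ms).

ΔRT = (a + b log₂ n₂) − (a + b log₂ n₁) = b·(log₂ n₂ − log₂ n₁).
log₂(4) − log₂(2) = log₂(4/2) = log₂(2) = 1.
ΔRT = 77.5 × 1.0000 = 77.500 ms.

77.5 ms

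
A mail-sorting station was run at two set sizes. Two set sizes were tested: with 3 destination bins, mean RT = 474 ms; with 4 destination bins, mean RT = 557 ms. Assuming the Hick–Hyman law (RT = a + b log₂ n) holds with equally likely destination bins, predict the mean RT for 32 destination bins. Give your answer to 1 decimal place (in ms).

RT is linear in log₂ n, so two points fix the line:
  b = (557 − 474) / (log₂ 4 − log₂ 3) = 83 / (2 − 1.5850) = 199.982 ms/bit
  a = 474 − 199.982 × 1.5850 = 157.036 ms
Then RT(32) = 157.036 + 199.982 × log₂ 32 = 157.036 + 199.982 × 5 ≈ 1156.946 ms.

1156.9 ms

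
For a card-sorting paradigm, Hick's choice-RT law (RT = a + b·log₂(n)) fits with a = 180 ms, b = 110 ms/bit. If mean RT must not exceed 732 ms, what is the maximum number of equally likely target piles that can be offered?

110·log₂ n ≤ 732 − 180 = 552, giving log₂ n ≤ 5.0182 and n ≤ 32.406. The largest whole number is 32.

32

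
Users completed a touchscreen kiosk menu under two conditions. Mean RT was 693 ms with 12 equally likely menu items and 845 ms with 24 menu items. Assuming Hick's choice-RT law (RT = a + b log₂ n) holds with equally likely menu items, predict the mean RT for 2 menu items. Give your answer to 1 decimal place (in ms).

300.1 ms

RT is linear in log₂ n, so two points fix the line:
  b = (845 − 693) / (log₂ 24 − log₂ 12) = 152 / (4.5850 − 3.5850) = 152.000 ms/bit
  a = 693 − 152.000 × 3.5850 = 148.086 ms
Then RT(2) = 148.086 + 152.000 × log₂ 2 = 148.086 + 152.000 × 1 ≈ 300.086 ms.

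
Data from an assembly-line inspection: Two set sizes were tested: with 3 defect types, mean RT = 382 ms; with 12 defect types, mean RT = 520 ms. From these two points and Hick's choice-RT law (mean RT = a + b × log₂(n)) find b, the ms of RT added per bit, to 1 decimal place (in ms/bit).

69.0 ms/bit

The slope on a log₂ axis is (520 − 382) / (3.5850 − 1.5850) = 69.000 ms/bit.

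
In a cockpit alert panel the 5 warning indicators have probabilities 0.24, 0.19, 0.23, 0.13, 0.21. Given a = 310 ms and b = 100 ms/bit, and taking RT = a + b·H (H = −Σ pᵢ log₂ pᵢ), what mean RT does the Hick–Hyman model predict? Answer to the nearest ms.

H = 0.24·log₂(1/0.24) + 0.19·log₂(1/0.19) + 0.23·log₂(1/0.23) + 0.13·log₂(1/0.13) + 0.21·log₂(1/0.21) = 2.2925 bits.
RT = 310 + 100 × 2.2925 = 539.25 ms.

539 ms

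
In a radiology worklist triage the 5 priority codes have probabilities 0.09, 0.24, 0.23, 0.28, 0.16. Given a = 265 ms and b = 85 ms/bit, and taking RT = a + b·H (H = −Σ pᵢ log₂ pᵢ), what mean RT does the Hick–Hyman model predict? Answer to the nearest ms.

H = 0.09·log₂(1/0.09) + 0.24·log₂(1/0.24) + 0.23·log₂(1/0.23) + 0.28·log₂(1/0.28) + 0.16·log₂(1/0.16) = 2.2317 bits.
RT = 265 + 85 × 2.2317 = 454.69 ms.

455 ms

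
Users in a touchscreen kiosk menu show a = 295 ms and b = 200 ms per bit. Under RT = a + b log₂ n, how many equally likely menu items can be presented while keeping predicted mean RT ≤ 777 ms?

200·log₂ n ≤ 777 − 295 = 482, giving log₂ n ≤ 2.4100 and n ≤ 5.315. The largest whole number is 5.

5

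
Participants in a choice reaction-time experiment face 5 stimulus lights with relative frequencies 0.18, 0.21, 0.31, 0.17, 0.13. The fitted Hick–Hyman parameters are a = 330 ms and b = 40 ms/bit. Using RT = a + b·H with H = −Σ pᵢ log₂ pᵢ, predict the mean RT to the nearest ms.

Entropy contributions −pᵢ log₂ pᵢ: 0.4453, 0.4728, 0.5238, 0.4346, 0.3826; sum H = 2.2592 bits.
RT = a + bH = 330 + 40·2.2592 = 420.37 ms.

420 ms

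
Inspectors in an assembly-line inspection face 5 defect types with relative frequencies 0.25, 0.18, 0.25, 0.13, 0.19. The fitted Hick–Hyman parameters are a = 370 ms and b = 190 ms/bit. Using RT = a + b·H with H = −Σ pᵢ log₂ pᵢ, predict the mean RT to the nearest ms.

804 ms

H = 0.25·log₂(1/0.25) + 0.18·log₂(1/0.18) + 0.25·log₂(1/0.25) + 0.13·log₂(1/0.13) + 0.19·log₂(1/0.19) = 2.2832 bits.
RT = 370 + 190 × 2.2832 = 803.80 ms.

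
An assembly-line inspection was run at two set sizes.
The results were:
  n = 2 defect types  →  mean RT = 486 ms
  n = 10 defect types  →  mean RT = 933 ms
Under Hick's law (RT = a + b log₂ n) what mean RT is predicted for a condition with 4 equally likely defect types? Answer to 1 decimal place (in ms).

678.5 ms

With log₂ n on the abscissa the relation is linear; from the two conditions:
  b = (933 − 486) / (log₂ 10 − log₂ 2) = 447 / (3.3219 − 1) = 192.512 ms/bit
  a = 486 − 192.512 × 1 = 293.488 ms
Then RT(4) = 293.488 + 192.512 × log₂ 4 = 293.488 + 192.512 × 2 ≈ 678.512 ms.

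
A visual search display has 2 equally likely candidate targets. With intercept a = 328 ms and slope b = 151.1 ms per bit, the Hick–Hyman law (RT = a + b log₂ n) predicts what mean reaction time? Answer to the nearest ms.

479 ms

log₂(2) = 1 bits, so RT = 328 + 151.1 × 1 ≈ 479.100 ms.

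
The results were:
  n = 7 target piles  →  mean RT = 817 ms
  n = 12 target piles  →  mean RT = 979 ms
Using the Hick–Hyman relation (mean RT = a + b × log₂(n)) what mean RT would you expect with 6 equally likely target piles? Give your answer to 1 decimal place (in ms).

Solve the two-equation system in a and b:
  b = (979 − 817) / (log₂ 12 − log₂ 7) = 162 / (3.5850 − 2.8074) = 208.331 ms/bit
  a = 817 − 208.331 × 2.8074 = 232.140 ms
Then RT(6) = 232.140 + 208.331 × log₂ 6 = 232.140 + 208.331 × 2.5850 ≈ 770.669 ms.

770.7 ms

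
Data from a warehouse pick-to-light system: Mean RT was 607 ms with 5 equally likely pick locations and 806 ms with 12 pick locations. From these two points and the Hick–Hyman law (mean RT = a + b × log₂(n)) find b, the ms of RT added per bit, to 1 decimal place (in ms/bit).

b = (RT₂ − RT₁)/(log₂ n₂ − log₂ n₁) = (806 − 607)/(3.5850 − 2.3219) = 157.557 ms/bit.

157.6 ms/bit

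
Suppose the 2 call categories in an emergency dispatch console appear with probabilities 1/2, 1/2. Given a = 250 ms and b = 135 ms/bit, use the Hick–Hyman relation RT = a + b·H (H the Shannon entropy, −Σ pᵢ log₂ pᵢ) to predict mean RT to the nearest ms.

385 ms

Each term −pᵢ log₂ pᵢ: 0.5·1 + 0.5·1; summed, H = 1.000 bits.
Mean RT = a + bH = 250 + 135·1.000 = 385.00 ms.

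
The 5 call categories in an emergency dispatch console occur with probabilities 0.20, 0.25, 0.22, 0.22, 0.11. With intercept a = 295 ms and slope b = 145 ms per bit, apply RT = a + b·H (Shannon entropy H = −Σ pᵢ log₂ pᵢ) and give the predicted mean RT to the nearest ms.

625 ms

H = 0.20·log₂(1/0.20) + 0.25·log₂(1/0.25) + 0.22·log₂(1/0.22) + 0.22·log₂(1/0.22) + 0.11·log₂(1/0.11) = 2.2758 bits.
RT = 295 + 145 × 2.2758 = 624.99 ms.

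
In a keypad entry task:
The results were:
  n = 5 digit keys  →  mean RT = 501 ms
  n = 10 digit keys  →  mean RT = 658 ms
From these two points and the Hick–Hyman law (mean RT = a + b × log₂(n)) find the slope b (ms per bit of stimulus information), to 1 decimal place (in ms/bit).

157.0 ms/bit

Slope: b = (658 − 501) / (log₂ 10 − log₂ 5) = 157/1.0000 = 157.000 ms/bit.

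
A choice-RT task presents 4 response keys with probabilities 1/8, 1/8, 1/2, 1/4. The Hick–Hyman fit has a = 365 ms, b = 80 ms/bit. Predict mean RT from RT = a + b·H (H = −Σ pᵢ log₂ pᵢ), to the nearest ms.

Each term −pᵢ log₂ pᵢ: 0.125·3 + 0.125·3 + 0.5·1 + 0.25·2; summed, H = 1.750 bits.
Mean RT = a + bH = 365 + 80·1.750 = 505.00 ms.

505 ms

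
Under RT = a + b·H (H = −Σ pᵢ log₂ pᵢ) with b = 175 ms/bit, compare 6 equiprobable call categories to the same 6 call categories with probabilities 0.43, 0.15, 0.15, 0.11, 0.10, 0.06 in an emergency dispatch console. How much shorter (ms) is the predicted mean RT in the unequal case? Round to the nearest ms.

55 ms

Equiprobable entropy H₀ = log₂ 6 = 2.5850 bits.
Skewed entropy H = −Σ pᵢ log₂ pᵢ = 2.2707 bits.
ΔRT = b·(H₀ − H) = 175 × 0.3143 = 55.00 ms.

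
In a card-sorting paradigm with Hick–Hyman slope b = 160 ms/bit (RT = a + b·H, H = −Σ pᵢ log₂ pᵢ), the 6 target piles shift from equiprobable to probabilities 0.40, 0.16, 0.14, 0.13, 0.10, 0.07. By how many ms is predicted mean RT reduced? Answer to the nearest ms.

The RT saving is b·ΔH. Equiprobable H₀ = log₂(6) = 2.5850 bits; with the given probabilities H = 2.3323 bits.
b·(H₀ − H) = 160 × (2.5850 − 2.3323) = 40.43 ms.

40 ms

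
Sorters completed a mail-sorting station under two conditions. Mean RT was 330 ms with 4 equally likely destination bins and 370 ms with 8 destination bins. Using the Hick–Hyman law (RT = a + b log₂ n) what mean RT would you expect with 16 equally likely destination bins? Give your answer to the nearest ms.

410 ms

With log₂ n on the abscissa the relation is linear; from the two conditions:
  b = (370 − 330) / (log₂ 8 − log₂ 4) = 40 / (3 − 2) = 40 ms/bit
  a = 330 − 40 × 2 = 250 ms
Then RT(16) = 250 + 40 × log₂ 16 = 250 + 40 × 4 ≈ 410.000 ms.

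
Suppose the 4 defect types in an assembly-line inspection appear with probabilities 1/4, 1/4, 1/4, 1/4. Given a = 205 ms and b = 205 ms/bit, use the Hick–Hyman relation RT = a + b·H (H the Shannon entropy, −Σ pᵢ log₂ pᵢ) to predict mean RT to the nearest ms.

Each term −pᵢ log₂ pᵢ: 0.25·2 + 0.25·2 + 0.25·2 + 0.25·2; summed, H = 2.000 bits.
Mean RT = a + bH = 205 + 205·2.000 = 615.00 ms.

615 ms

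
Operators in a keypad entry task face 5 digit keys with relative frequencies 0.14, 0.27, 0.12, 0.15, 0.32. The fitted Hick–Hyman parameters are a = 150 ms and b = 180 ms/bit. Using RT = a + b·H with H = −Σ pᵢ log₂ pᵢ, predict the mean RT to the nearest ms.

Entropy contributions −pᵢ log₂ pᵢ: 0.3971, 0.5100, 0.3671, 0.4105, 0.5260; sum H = 2.2108 bits.
RT = a + bH = 150 + 180·2.2108 = 547.94 ms.

548 ms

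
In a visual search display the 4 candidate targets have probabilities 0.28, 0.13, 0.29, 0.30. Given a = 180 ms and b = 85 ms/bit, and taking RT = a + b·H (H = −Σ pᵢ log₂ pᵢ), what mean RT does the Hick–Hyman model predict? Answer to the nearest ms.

Entropy contributions −pᵢ log₂ pᵢ: 0.5142, 0.3826, 0.5179, 0.5211; sum H = 1.9359 bits.
RT = a + bH = 180 + 85·1.9359 = 344.55 ms.

345 ms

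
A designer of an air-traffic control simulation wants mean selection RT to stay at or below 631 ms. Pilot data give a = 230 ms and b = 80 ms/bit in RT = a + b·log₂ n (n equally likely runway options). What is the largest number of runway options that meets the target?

Information budget: (631 − 230)/80 = 5.0125 bits, so n ≤ 2^5.0125 = 32.278 → at most 32.

32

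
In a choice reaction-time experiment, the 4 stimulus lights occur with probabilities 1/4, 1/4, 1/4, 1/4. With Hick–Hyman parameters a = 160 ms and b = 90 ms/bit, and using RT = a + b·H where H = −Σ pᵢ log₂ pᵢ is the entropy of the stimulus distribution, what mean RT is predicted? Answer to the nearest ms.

340 ms

H = −Σ pᵢ log₂ pᵢ = 0.25·2 + 0.25·2 + 0.25·2 + 0.25·2 = 2.000 bits.
RT = 160 + 90 × 2.000 = 340.00 ms.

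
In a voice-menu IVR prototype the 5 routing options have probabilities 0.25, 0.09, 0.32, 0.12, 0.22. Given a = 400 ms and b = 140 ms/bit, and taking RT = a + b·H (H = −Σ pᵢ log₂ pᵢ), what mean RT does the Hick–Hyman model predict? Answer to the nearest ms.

H = 0.25·log₂(1/0.25) + 0.09·log₂(1/0.09) + 0.32·log₂(1/0.32) + 0.12·log₂(1/0.12) + 0.22·log₂(1/0.22) = 2.1863 bits.
RT = 400 + 140 × 2.1863 = 706.09 ms.

706 ms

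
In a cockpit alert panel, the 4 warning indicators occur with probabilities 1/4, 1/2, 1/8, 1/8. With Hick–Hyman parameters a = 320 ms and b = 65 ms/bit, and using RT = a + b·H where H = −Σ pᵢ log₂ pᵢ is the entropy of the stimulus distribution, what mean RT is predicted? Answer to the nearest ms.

H = −Σ pᵢ log₂ pᵢ = 0.25·2 + 0.5·1 + 0.125·3 + 0.125·3 = 1.750 bits.
RT = 320 + 65 × 1.750 = 433.75 ms.

434 ms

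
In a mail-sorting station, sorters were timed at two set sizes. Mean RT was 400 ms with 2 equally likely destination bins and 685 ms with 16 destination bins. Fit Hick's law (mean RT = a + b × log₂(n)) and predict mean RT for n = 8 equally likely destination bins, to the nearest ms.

590 ms

With log₂ n on the abscissa the relation is linear; from the two conditions:
  b = (685 − 400) / (log₂ 16 − log₂ 2) = 285 / (4 − 1) = 95 ms/bit
  a = 400 − 95 × 1 = 305 ms
Then RT(8) = 305 + 95 × log₂ 8 = 305 + 95 × 3 ≈ 590.000 ms.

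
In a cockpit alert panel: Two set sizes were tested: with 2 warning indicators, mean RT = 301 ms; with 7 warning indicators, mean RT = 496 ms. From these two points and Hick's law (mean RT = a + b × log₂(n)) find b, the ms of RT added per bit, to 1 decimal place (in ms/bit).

107.9 ms/bit

The slope on a log₂ axis is (496 − 301) / (2.8074 − 1) = 107.892 ms/bit.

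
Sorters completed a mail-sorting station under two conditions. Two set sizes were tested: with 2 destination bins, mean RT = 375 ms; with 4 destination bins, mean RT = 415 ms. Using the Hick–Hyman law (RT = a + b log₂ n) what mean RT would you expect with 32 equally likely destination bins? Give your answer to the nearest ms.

535 ms

With log₂ n on the abscissa the relation is linear; from the two conditions:
  b = (415 − 375) / (log₂ 4 − log₂ 2) = 40 / (2 − 1) = 40 ms/bit
  a = 375 − 40 × 1 = 335 ms
Then RT(32) = 335 + 40 × log₂ 32 = 335 + 40 × 5 ≈ 535.000 ms.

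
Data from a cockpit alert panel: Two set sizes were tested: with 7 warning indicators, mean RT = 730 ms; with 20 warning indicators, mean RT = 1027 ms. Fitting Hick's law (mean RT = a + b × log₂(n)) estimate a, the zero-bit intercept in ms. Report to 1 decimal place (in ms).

179.5 ms

The slope on a log₂ axis is (1027 − 730) / (4.3219 − 2.8074) = 196.095 ms/bit.
Intercept: a = 730 − 196.095·log₂(7) = 179.492 ms.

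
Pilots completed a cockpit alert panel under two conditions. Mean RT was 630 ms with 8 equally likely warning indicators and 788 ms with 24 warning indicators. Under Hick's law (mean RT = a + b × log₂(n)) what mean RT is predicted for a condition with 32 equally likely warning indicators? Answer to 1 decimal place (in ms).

829.4 ms

Solve the two-equation system in a and b:
  b = (788 − 630) / (log₂ 24 − log₂ 8) = 158 / (4.5850 − 3) = 99.687 ms/bit
  a = 630 − 99.687 × 3 = 330.939 ms
Then RT(32) = 330.939 + 99.687 × log₂ 32 = 330.939 + 99.687 × 5 ≈ 829.374 ms.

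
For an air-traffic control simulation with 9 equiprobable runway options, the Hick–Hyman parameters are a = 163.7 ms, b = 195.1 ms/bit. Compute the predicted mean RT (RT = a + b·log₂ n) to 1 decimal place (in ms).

782.2 ms

log₂(9) = 3.1699 bits, so RT = 163.7 + 195.1 × 3.1699 ≈ 782.152 ms.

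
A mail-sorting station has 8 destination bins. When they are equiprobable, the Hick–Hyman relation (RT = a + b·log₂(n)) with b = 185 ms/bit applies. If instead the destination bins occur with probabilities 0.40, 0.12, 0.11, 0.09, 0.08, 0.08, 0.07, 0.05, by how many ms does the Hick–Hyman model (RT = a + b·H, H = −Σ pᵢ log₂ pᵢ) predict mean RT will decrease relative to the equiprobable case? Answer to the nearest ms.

69 ms

Equiprobable entropy H₀ = log₂ 8 = 3.0000 bits.
Skewed entropy H = −Σ pᵢ log₂ pᵢ = 2.6264 bits.
ΔRT = b·(H₀ − H) = 185 × 0.3736 = 69.11 ms.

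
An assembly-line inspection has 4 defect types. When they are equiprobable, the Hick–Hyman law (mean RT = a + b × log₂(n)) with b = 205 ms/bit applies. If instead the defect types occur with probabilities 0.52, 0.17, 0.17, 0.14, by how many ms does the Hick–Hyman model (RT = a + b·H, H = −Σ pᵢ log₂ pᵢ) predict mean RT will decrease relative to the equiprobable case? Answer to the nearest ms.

50 ms

Equiprobable entropy H₀ = log₂ 4 = 2.0000 bits.
Skewed entropy H = −Σ pᵢ log₂ pᵢ = 1.7569 bits.
ΔRT = b·(H₀ − H) = 205 × 0.2431 = 49.84 ms.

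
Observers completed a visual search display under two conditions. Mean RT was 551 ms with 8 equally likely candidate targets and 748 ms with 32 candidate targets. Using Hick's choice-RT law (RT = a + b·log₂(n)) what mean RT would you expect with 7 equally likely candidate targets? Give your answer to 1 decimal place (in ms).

532.0 ms

RT is linear in log₂ n, so two points fix the line:
  b = (748 − 551) / (log₂ 32 − log₂ 8) = 197 / (5 − 3) = 98.500 ms/bit
  a = 551 − 98.500 × 3 = 255.500 ms
Then RT(7) = 255.500 + 98.500 × log₂ 7 = 255.500 + 98.500 × 2.8074 ≈ 532.024 ms.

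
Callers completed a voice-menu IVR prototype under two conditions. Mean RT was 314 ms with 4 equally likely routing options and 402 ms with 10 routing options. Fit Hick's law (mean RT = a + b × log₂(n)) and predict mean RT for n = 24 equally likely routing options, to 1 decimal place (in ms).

486.1 ms

With log₂ n on the abscissa the relation is linear; from the two conditions:
  b = (402 − 314) / (log₂ 10 − log₂ 4) = 88 / (3.3219 − 2) = 66.569 ms/bit
  a = 314 − 66.569 × 2 = 180.861 ms
Then RT(24) = 180.861 + 66.569 × log₂ 24 = 180.861 + 66.569 × 4.5850 ≈ 486.079 ms.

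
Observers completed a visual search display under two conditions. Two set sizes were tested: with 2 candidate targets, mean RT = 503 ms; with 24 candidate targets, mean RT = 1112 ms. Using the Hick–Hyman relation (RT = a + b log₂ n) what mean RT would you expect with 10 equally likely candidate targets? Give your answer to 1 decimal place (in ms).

RT is linear in log₂ n, so two points fix the line:
  b = (1112 − 503) / (log₂ 24 − log₂ 2) = 609 / (4.5850 − 1) = 169.876 ms/bit
  a = 503 − 169.876 × 1 = 333.124 ms
Then RT(10) = 333.124 + 169.876 × log₂ 10 = 333.124 + 169.876 × 3.3219 ≈ 897.440 ms.

897.4 ms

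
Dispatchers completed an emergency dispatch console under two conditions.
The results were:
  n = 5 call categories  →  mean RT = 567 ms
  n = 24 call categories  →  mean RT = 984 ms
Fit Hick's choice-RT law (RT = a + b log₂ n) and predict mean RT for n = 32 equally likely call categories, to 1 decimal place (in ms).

Solve the two-equation system in a and b:
  b = (984 − 567) / (log₂ 24 − log₂ 5) = 417 / (4.5850 − 2.3219) = 184.266 ms/bit
  a = 567 − 184.266 × 2.3219 = 139.148 ms
Then RT(32) = 139.148 + 184.266 × log₂ 32 = 139.148 + 184.266 × 5 ≈ 1060.477 ms.

1060.5 ms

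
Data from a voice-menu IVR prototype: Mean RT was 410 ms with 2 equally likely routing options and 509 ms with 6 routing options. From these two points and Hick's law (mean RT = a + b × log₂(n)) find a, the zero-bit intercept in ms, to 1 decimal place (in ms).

347.5 ms

The slope on a log₂ axis is (509 − 410) / (2.5850 − 1) = 62.462 ms/bit.
a = RT₁ − b·log₂ n₁ = 410 − 62.462 × 1 = 347.538 ms.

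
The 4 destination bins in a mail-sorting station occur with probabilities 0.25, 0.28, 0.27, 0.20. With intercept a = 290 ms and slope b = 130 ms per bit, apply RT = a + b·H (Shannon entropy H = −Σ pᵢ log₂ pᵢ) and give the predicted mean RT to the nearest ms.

Entropy contributions −pᵢ log₂ pᵢ: 0.5000, 0.5142, 0.5100, 0.4644; sum H = 1.9886 bits.
RT = a + bH = 290 + 130·1.9886 = 548.52 ms.

549 ms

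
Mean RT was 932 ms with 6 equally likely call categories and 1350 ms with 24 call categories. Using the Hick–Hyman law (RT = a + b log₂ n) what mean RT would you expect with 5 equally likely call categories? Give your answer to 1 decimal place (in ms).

Solve the two-equation system in a and b:
  b = (1350 − 932) / (log₂ 24 − log₂ 6) = 418 / (4.5850 − 2.5850) = 209.000 ms/bit
  a = 932 − 209.000 × 2.5850 = 391.743 ms
Then RT(5) = 391.743 + 209.000 × log₂ 5 = 391.743 + 209.000 × 2.3219 ≈ 877.026 ms.

877.0 ms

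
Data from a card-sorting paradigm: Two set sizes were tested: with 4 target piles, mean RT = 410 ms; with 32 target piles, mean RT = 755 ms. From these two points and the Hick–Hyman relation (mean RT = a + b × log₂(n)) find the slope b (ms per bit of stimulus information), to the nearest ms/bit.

The slope on a log₂ axis is (755 − 410) / (5 − 2) = 115 ms/bit.

115 ms/bit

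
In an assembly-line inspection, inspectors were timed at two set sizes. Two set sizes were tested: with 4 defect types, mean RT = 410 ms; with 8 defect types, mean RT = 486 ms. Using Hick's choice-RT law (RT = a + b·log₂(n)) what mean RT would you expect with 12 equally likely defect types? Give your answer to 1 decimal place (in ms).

With log₂ n on the abscissa the relation is linear; from the two conditions:
  b = (486 − 410) / (log₂ 8 − log₂ 4) = 76 / (3 − 2) = 76.000 ms/bit
  a = 410 − 76.000 × 2 = 258.000 ms
Then RT(12) = 258.000 + 76.000 × log₂ 12 = 258.000 + 76.000 × 3.5850 ≈ 530.457 ms.

530.5 ms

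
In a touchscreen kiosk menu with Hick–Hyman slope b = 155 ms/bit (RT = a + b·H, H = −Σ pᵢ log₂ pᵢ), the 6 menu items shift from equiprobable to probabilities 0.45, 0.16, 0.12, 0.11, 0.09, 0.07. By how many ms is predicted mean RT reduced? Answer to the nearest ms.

53 ms

The RT saving is b·ΔH. Equiprobable H₀ = log₂(6) = 2.5850 bits; with the given probabilities H = 2.2400 bits.
b·(H₀ − H) = 155 × (2.5850 − 2.2400) = 53.47 ms.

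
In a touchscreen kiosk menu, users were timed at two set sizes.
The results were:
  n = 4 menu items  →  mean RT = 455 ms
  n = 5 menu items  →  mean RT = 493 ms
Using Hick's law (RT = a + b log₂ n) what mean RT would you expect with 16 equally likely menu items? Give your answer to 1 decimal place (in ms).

With log₂ n on the abscissa the relation is linear; from the two conditions:
  b = (493 − 455) / (log₂ 5 − log₂ 4) = 38 / (2.3219 − 2) = 118.039 ms/bit
  a = 455 − 118.039 × 2 = 218.922 ms
Then RT(16) = 218.922 + 118.039 × log₂ 16 = 218.922 + 118.039 × 4 ≈ 691.078 ms.

691.1 ms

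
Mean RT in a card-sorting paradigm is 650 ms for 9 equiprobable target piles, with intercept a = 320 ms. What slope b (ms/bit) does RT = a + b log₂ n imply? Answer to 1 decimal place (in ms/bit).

b = (650 − 320) / log₂(9) = 330 / 3.1699 = 104.103 ms/bit.

104.1 ms/bit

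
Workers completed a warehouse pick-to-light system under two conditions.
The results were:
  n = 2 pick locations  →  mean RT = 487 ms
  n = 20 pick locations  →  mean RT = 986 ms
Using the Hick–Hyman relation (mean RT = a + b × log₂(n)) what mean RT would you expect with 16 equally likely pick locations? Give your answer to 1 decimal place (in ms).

937.6 ms

RT is linear in log₂ n, so two points fix the line:
  b = (986 − 487) / (log₂ 20 − log₂ 2) = 499 / (4.3219 − 1) = 150.214 ms/bit
  a = 487 − 150.214 × 1 = 336.786 ms
Then RT(16) = 336.786 + 150.214 × log₂ 16 = 336.786 + 150.214 × 4 ≈ 937.642 ms.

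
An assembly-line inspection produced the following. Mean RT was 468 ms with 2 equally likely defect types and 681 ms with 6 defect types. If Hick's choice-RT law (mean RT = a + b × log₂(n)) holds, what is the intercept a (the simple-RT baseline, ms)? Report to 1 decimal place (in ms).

333.6 ms

The slope on a log₂ axis is (681 − 468) / (2.5850 − 1) = 134.388 ms/bit.
a = RT₁ − b·log₂ n₁ = 468 − 134.388 × 1 = 333.612 ms.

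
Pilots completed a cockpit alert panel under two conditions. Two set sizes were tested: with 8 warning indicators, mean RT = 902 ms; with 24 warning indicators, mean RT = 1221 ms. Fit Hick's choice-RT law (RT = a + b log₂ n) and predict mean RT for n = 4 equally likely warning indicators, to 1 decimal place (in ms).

RT is linear in log₂ n, so two points fix the line:
  b = (1221 − 902) / (log₂ 24 − log₂ 8) = 319 / (4.5850 − 3) = 201.267 ms/bit
  a = 902 − 201.267 × 3 = 298.200 ms
Then RT(4) = 298.200 + 201.267 × log₂ 4 = 298.200 + 201.267 × 2 ≈ 700.733 ms.

700.7 ms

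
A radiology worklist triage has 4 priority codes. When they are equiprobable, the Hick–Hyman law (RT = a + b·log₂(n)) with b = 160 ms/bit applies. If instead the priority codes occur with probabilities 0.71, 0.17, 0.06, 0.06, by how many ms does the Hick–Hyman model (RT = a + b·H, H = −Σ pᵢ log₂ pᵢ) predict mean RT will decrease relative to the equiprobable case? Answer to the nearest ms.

116 ms

The RT saving is b·ΔH. Equiprobable H₀ = log₂(4) = 2.0000 bits; with the given probabilities H = 1.2725 bits.
b·(H₀ − H) = 160 × (2.0000 − 1.2725) = 116.40 ms.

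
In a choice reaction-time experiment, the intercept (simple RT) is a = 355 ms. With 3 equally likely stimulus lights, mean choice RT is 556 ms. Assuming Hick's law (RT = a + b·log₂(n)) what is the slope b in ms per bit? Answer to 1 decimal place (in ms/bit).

b = (556 − 355) / log₂(3) = 201 / 1.5850 = 126.817 ms/bit.

126.8 ms/bit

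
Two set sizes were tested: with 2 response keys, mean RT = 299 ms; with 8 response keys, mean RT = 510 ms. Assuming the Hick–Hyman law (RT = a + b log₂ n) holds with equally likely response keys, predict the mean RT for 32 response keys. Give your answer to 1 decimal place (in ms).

Solve the two-equation system in a and b:
  b = (510 − 299) / (log₂ 8 − log₂ 2) = 211 / (3 − 1) = 105.500 ms/bit
  a = 299 − 105.500 × 1 = 193.500 ms
Then RT(32) = 193.500 + 105.500 × log₂ 32 = 193.500 + 105.500 × 5 ≈ 721.000 ms.

721.0 ms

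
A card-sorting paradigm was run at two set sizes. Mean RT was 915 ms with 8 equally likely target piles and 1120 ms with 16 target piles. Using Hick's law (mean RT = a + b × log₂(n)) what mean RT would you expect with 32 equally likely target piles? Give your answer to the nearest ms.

1325 ms

Solve the two-equation system in a and b:
  b = (1120 − 915) / (log₂ 16 − log₂ 8) = 205 / (4 − 3) = 205 ms/bit
  a = 915 − 205 × 3 = 300 ms
Then RT(32) = 300 + 205 × log₂ 32 = 300 + 205 × 5 ≈ 1325.000 ms.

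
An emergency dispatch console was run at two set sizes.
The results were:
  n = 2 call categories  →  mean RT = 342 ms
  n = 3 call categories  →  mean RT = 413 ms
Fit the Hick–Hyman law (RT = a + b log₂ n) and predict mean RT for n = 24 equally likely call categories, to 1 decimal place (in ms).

RT is linear in log₂ n, so two points fix the line:
  b = (413 − 342) / (log₂ 3 − log₂ 2) = 71 / (1.5850 − 1) = 121.375 ms/bit
  a = 342 − 121.375 × 1 = 220.625 ms
Then RT(24) = 220.625 + 121.375 × log₂ 24 = 220.625 + 121.375 × 4.5850 ≈ 777.126 ms.

777.1 ms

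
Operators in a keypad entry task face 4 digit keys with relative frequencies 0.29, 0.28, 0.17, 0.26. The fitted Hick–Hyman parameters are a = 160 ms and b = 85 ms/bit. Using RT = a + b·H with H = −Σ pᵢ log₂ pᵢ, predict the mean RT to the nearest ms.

328 ms

Entropy contributions −pᵢ log₂ pᵢ: 0.5179, 0.5142, 0.4346, 0.5053; sum H = 1.9720 bits.
RT = a + bH = 160 + 85·1.9720 = 327.62 ms.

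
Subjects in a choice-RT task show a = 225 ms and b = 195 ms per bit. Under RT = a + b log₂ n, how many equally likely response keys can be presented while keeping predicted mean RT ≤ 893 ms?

10

Information budget: (893 − 225)/195 = 3.4256 bits, so n ≤ 2^3.4256 = 10.745 → at most 10.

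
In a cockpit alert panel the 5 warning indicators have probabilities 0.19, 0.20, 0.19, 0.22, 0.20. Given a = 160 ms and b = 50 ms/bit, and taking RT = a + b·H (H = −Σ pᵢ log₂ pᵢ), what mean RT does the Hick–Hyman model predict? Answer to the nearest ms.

H = 0.19·log₂(1/0.19) + 0.20·log₂(1/0.20) + 0.19·log₂(1/0.19) + 0.22·log₂(1/0.22) + 0.20·log₂(1/0.20) = 2.3198 bits.
RT = 160 + 50 × 2.3198 = 275.99 ms.

276 ms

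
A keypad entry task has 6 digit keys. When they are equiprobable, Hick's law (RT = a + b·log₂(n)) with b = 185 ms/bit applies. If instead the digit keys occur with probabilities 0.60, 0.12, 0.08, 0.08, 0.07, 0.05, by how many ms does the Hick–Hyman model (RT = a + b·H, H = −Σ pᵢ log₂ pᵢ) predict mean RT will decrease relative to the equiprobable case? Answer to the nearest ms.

131 ms

Equiprobable entropy H₀ = log₂ 6 = 2.5850 bits.
Skewed entropy H = −Σ pᵢ log₂ pᵢ = 1.8769 bits.
ΔRT = b·(H₀ − H) = 185 × 0.7080 = 130.99 ms.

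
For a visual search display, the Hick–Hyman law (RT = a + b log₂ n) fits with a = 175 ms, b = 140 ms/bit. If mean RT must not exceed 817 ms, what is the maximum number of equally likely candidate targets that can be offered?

24

140·log₂ n ≤ 817 − 175 = 642, giving log₂ n ≤ 4.5857 and n ≤ 24.013. The largest whole number is 24.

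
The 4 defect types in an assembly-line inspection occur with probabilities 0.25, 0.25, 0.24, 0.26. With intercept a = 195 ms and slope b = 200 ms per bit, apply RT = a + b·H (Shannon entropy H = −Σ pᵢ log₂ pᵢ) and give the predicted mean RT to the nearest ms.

H = 0.25·log₂(1/0.25) + 0.25·log₂(1/0.25) + 0.24·log₂(1/0.24) + 0.26·log₂(1/0.26) = 1.9994 bits.
RT = 195 + 200 × 1.9994 = 594.88 ms.

595 ms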